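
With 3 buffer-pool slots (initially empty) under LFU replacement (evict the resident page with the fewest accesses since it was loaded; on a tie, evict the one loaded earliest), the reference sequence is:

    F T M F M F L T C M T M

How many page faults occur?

7

F → miss, frames {F}
T → miss, frames {F,T}
M → miss, frames {F,T,M}
F → hit
M → hit
F → hit
L → miss, evict T, frames {F,M,L}
T → miss, evict L, frames {F,M,T}
C → miss, evict T, frames {F,M,C}
M → hit
T → miss, evict C, frames {F,M,T}
M → hit
Page faults: 7.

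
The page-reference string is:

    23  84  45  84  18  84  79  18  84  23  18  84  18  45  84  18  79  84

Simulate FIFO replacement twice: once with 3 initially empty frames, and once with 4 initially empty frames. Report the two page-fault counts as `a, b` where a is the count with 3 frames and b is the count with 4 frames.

11, 10

3 frames: F F F . F . F . F F F . . F F . F . → 11 faults.
4 frames: F F F . F . F . . F . F . F . F F . → 10 faults.
10 < 11: adding a frame reduced faults, as is typical.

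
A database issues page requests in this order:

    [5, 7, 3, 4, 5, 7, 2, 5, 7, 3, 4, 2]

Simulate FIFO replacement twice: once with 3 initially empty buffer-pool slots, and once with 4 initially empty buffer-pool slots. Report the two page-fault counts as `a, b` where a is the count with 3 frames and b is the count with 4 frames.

3 frames: F F F F F F F . . F F . → 9 faults.
4 frames: F F F F . . F F F F F F → 10 faults.
10 > 9: adding a frame increased faults — Belady's anomaly.

9, 10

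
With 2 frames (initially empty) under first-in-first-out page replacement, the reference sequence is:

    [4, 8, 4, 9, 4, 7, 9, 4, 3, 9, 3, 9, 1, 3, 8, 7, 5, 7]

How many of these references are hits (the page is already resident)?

4

4: miss, frames (4)
8: miss, frames (4 8)
4: hit
9: miss, evict 4, frames (8 9)
4: miss, evict 8, frames (9 4)
7: miss, evict 9, frames (4 7)
9: miss, evict 4, frames (7 9)
4: miss, evict 7, frames (9 4)
3: miss, evict 9, frames (4 3)
9: miss, evict 4, frames (3 9)
3: hit
9: hit
1: miss, evict 3, frames (9 1)
3: miss, evict 9, frames (1 3)
8: miss, evict 1, frames (3 8)
7: miss, evict 3, frames (8 7)
5: miss, evict 8, frames (7 5)
7: hit
Hits: 4.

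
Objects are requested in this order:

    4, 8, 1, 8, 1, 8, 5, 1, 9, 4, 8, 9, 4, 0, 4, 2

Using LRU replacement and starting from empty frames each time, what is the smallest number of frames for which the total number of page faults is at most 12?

f=1: 16 faults
f=2: 12 faults
f=3: 9 faults
f=4: 9 faults
f=5: 7 faults
f=6: 7 faults
f=7: 7 faults
Smallest f with faults ≤ 12 is 2.

2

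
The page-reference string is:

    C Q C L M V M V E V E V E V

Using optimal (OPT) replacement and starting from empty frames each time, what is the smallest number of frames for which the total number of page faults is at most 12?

f=1: 14 faults
f=2: 6 faults
f=3: 6 faults
f=4: 6 faults
f=5: 6 faults
f=6: 6 faults
Smallest f with faults ≤ 12 is 2.

2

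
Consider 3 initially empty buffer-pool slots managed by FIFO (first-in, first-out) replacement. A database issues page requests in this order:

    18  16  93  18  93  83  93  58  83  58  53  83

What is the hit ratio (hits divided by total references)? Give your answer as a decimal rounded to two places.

18 → fault, frames {18}
16 → fault, frames {18,16}
93 → fault, frames {18,16,93}
18 → hit
93 → hit
83 → fault, evict 18, frames {16,93,83}
93 → hit
58 → fault, evict 16, frames {93,83,58}
83 → hit
58 → hit
53 → fault, evict 93, frames {83,58,53}
83 → hit
Hits: 6 of 12 references → 6/12 = 0.5000.

0.50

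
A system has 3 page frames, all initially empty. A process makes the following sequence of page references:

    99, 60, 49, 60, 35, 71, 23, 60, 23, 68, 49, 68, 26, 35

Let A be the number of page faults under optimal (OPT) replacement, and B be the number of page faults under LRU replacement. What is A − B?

-2

Under OPT: F F F . F F F . . F . . F F → 9 faults.
Under LRU: F F F . F F F F . F F . F F → 11 faults.
A − B = 9 − 11 = -2.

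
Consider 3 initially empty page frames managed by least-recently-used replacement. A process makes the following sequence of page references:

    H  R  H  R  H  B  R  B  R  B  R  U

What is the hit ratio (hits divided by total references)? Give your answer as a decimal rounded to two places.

0.67

H: fault, frames (H)
R: fault, frames (H R)
H: hit
R: hit
H: hit
B: fault, frames (R H B)
R: hit
B: hit
R: hit
B: hit
R: hit
U: fault, evict H, frames (B R U)
Hits: 8 of 12 references → 8/12 = 0.6667.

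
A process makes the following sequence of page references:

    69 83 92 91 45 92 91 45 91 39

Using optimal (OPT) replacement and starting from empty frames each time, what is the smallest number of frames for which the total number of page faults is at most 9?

2

f=1: 10 faults
f=2: 7 faults
f=3: 6 faults
f=4: 6 faults
f=5: 6 faults
f=6: 6 faults
Smallest f with faults ≤ 9 is 2.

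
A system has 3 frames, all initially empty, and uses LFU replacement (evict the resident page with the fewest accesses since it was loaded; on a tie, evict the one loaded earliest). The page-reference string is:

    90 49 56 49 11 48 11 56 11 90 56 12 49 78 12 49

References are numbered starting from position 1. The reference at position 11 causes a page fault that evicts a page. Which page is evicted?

pos 1: 90 → fault, frames [90]
pos 2: 49 → fault, frames [90, 49]
pos 3: 56 → fault, frames [90, 49, 56]
pos 4: 49 → hit
pos 5: 11 → fault, evict 90, frames [49, 56, 11]
pos 6: 48 → fault, evict 56, frames [49, 11, 48]
pos 7: 11 → hit
pos 8: 56 → fault, evict 48, frames [49, 11, 56]
pos 9: 11 → hit
pos 10: 90 → fault, evict 56, frames [49, 11, 90]
pos 11: 56 → fault, evict 90, frames [49, 11, 56]
At position 11, page 90 is evicted.

90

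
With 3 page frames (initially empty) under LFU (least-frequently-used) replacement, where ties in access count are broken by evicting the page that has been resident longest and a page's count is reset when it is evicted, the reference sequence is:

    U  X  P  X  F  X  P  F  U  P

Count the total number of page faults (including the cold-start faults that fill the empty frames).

U -> miss, frames (U)
X -> miss, frames (U X)
P -> miss, frames (U X P)
X -> hit
F -> miss, evict U, frames (X P F)
X -> hit
P -> hit
F -> hit
U -> miss, evict P, frames (X F U)
P -> miss, evict U, frames (X F P)
Page faults: 6.

6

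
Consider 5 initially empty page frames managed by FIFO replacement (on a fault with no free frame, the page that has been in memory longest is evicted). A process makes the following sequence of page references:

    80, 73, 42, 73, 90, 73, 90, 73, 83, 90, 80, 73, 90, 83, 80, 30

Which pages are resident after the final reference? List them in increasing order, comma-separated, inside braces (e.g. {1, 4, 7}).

80 -> miss, frames (80)
73 -> miss, frames (80 73)
42 -> miss, frames (80 73 42)
73 -> hit
90 -> miss, frames (80 73 42 90)
73 -> hit
90 -> hit
73 -> hit
83 -> miss, frames (80 73 42 90 83)
90 -> hit
80 -> hit
73 -> hit
90 -> hit
83 -> hit
80 -> hit
30 -> miss, evict 80, frames (73 42 90 83 30)

{30, 42, 73, 83, 90}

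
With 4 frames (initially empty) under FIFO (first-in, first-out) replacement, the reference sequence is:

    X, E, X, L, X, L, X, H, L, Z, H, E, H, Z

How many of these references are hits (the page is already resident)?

9

X: miss, frames [X]
E: miss, frames [X, E]
X: hit
L: miss, frames [X, E, L]
X: hit
L: hit
X: hit
H: miss, frames [X, E, L, H]
L: hit
Z: miss, evict X, frames [E, L, H, Z]
H: hit
E: hit
H: hit
Z: hit
Hits: 9.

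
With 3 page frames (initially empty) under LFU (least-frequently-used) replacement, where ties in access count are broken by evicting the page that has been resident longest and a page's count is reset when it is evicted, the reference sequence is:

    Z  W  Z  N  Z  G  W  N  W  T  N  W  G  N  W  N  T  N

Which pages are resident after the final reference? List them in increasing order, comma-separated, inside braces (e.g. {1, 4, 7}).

{N, W, Z}

Z → fault, frames {Z}
W → fault, frames {Z,W}
Z → hit
N → fault, frames {Z,W,N}
Z → hit
G → fault, evict W, frames {Z,N,G}
W → fault, evict N, frames {Z,G,W}
N → fault, evict G, frames {Z,W,N}
W → hit
T → fault, evict N, frames {Z,W,T}
N → fault, evict T, frames {Z,W,N}
W → hit
G → fault, evict N, frames {Z,W,G}
N → fault, evict G, frames {Z,W,N}
W → hit
N → hit
T → fault, evict N, frames {Z,W,T}
N → fault, evict T, frames {Z,W,N}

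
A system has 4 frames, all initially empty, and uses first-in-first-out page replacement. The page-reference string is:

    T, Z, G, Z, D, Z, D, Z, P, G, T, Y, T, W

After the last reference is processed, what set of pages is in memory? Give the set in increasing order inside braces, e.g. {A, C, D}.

T → miss, frames [T]
Z → miss, frames [T, Z]
G → miss, frames [T, Z, G]
Z → hit
D → miss, frames [T, Z, G, D]
Z → hit
D → hit
Z → hit
P → miss, evict T, frames [Z, G, D, P]
G → hit
T → miss, evict Z, frames [G, D, P, T]
Y → miss, evict G, frames [D, P, T, Y]
T → hit
W → miss, evict D, frames [P, T, Y, W]

{P, T, W, Y}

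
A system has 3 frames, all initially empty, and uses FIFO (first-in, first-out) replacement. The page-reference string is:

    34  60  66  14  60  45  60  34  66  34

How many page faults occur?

8

34 -> fault, frames (34)
60 -> fault, frames (34 60)
66 -> fault, frames (34 60 66)
14 -> fault, evict 34, frames (60 66 14)
60 -> hit
45 -> fault, evict 60, frames (66 14 45)
60 -> fault, evict 66, frames (14 45 60)
34 -> fault, evict 14, frames (45 60 34)
66 -> fault, evict 45, frames (60 34 66)
34 -> hit
Page faults: 8.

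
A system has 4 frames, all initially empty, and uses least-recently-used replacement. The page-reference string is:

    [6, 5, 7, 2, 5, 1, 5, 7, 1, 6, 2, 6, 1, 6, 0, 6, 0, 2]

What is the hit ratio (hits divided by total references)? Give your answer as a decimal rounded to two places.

6 → miss, frames {6}
5 → miss, frames {6,5}
7 → miss, frames {6,5,7}
2 → miss, frames {6,5,7,2}
5 → hit
1 → miss, evict 6, frames {7,2,5,1}
5 → hit
7 → hit
1 → hit
6 → miss, evict 2, frames {5,7,1,6}
2 → miss, evict 5, frames {7,1,6,2}
6 → hit
1 → hit
6 → hit
0 → miss, evict 7, frames {2,1,6,0}
6 → hit
0 → hit
2 → hit
Hits: 10 of 18 references → 10/18 = 0.5556.

0.56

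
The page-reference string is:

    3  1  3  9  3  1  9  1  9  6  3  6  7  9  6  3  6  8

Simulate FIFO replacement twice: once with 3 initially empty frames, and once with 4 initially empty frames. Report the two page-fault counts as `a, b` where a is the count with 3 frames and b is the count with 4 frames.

10, 7

3 frames: F F . F . . . . . F F . F F F F . F → 10 faults.
4 frames: F F . F . . . . . F . . F . . F . F → 7 faults.
7 < 10: adding a frame reduced faults, as is typical.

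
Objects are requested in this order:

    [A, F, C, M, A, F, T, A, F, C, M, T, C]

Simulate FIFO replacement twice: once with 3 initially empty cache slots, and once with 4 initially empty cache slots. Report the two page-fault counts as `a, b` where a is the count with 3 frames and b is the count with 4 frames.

9, 10

3 frames: F F F F F F F . . F F . . → 9 faults.
4 frames: F F F F . . F F F F F F . → 10 faults.
10 > 9: adding a frame increased faults — Belady's anomaly.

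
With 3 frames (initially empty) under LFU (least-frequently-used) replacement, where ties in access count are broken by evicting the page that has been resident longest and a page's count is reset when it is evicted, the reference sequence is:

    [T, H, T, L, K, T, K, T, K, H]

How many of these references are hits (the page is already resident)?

5

T → miss, frames [T]
H → miss, frames [T, H]
T → hit
L → miss, frames [T, H, L]
K → miss, evict H, frames [T, L, K]
T → hit
K → hit
T → hit
K → hit
H → miss, evict L, frames [T, K, H]
Hits: 5.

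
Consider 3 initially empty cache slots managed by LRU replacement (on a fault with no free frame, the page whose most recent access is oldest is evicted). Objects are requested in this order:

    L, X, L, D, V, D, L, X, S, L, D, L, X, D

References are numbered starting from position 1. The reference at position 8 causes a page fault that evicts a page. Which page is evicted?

V

pos 1: L: miss, frames [L]
pos 2: X: miss, frames [L, X]
pos 3: L: hit
pos 4: D: miss, frames [X, L, D]
pos 5: V: miss, evict X, frames [L, D, V]
pos 6: D: hit
pos 7: L: hit
pos 8: X: miss, evict V, frames [D, L, X]
At position 8, page V is evicted.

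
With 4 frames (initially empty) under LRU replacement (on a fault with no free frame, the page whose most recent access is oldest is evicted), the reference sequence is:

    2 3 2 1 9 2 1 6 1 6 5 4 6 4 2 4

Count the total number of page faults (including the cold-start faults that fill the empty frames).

8

2: miss, frames {2}
3: miss, frames {2,3}
2: hit
1: miss, frames {3,2,1}
9: miss, frames {3,2,1,9}
2: hit
1: hit
6: miss, evict 3, frames {9,2,1,6}
1: hit
6: hit
5: miss, evict 9, frames {2,1,6,5}
4: miss, evict 2, frames {1,6,5,4}
6: hit
4: hit
2: miss, evict 1, frames {5,6,4,2}
4: hit
Page faults: 8.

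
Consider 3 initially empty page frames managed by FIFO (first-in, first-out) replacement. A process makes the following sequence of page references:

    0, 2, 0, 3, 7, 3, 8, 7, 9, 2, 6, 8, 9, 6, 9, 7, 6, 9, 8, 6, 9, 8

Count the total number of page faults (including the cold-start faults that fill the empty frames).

0: miss, frames (0)
2: miss, frames (0 2)
0: hit
3: miss, frames (0 2 3)
7: miss, evict 0, frames (2 3 7)
3: hit
8: miss, evict 2, frames (3 7 8)
7: hit
9: miss, evict 3, frames (7 8 9)
2: miss, evict 7, frames (8 9 2)
6: miss, evict 8, frames (9 2 6)
8: miss, evict 9, frames (2 6 8)
9: miss, evict 2, frames (6 8 9)
6: hit
9: hit
7: miss, evict 6, frames (8 9 7)
6: miss, evict 8, frames (9 7 6)
9: hit
8: miss, evict 9, frames (7 6 8)
6: hit
9: miss, evict 7, frames (6 8 9)
8: hit
Page faults: 14.

14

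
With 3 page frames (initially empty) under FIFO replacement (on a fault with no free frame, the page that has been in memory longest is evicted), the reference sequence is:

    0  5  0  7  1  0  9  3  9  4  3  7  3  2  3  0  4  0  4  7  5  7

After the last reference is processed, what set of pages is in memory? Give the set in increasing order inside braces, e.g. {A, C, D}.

{4, 5, 7}

0 -> fault, frames [0]
5 -> fault, frames [0, 5]
0 -> hit
7 -> fault, frames [0, 5, 7]
1 -> fault, evict 0, frames [5, 7, 1]
0 -> fault, evict 5, frames [7, 1, 0]
9 -> fault, evict 7, frames [1, 0, 9]
3 -> fault, evict 1, frames [0, 9, 3]
9 -> hit
4 -> fault, evict 0, frames [9, 3, 4]
3 -> hit
7 -> fault, evict 9, frames [3, 4, 7]
3 -> hit
2 -> fault, evict 3, frames [4, 7, 2]
3 -> fault, evict 4, frames [7, 2, 3]
0 -> fault, evict 7, frames [2, 3, 0]
4 -> fault, evict 2, frames [3, 0, 4]
0 -> hit
4 -> hit
7 -> fault, evict 3, frames [0, 4, 7]
5 -> fault, evict 0, frames [4, 7, 5]
7 -> hit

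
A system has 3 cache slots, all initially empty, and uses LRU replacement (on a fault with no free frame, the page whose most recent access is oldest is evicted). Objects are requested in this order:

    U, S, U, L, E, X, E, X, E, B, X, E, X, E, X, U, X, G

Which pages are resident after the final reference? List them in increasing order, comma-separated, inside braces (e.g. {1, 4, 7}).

{G, U, X}

U → miss, frames {U}
S → miss, frames {U,S}
U → hit
L → miss, frames {S,U,L}
E → miss, evict S, frames {U,L,E}
X → miss, evict U, frames {L,E,X}
E → hit
X → hit
E → hit
B → miss, evict L, frames {X,E,B}
X → hit
E → hit
X → hit
E → hit
X → hit
U → miss, evict B, frames {E,X,U}
X → hit
G → miss, evict E, frames {U,X,G}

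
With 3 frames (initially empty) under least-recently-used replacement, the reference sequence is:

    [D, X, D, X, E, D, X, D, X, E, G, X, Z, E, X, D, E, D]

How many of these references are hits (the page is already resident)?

11

D → fault, frames (D)
X → fault, frames (D X)
D → hit
X → hit
E → fault, frames (D X E)
D → hit
X → hit
D → hit
X → hit
E → hit
G → fault, evict D, frames (X E G)
X → hit
Z → fault, evict E, frames (G X Z)
E → fault, evict G, frames (X Z E)
X → hit
D → fault, evict Z, frames (E X D)
E → hit
D → hit
Hits: 11.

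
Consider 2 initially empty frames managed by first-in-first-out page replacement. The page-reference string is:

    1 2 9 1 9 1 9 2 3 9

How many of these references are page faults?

7

1: fault, frames {1}
2: fault, frames {1,2}
9: fault, evict 1, frames {2,9}
1: fault, evict 2, frames {9,1}
9: hit
1: hit
9: hit
2: fault, evict 9, frames {1,2}
3: fault, evict 1, frames {2,3}
9: fault, evict 2, frames {3,9}
Page faults: 7.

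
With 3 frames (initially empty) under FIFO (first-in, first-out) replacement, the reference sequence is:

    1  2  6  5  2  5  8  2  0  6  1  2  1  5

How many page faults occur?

11

1: miss, frames {1}
2: miss, frames {1,2}
6: miss, frames {1,2,6}
5: miss, evict 1, frames {2,6,5}
2: hit
5: hit
8: miss, evict 2, frames {6,5,8}
2: miss, evict 6, frames {5,8,2}
0: miss, evict 5, frames {8,2,0}
6: miss, evict 8, frames {2,0,6}
1: miss, evict 2, frames {0,6,1}
2: miss, evict 0, frames {6,1,2}
1: hit
5: miss, evict 6, frames {1,2,5}
Page faults: 11.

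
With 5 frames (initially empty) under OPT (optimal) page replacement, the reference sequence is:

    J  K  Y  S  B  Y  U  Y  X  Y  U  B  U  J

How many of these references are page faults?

J -> miss, frames (J)
K -> miss, frames (J K)
Y -> miss, frames (J K Y)
S -> miss, frames (J K Y S)
B -> miss, frames (J K Y S B)
Y -> hit
U -> miss, evict S, frames (J K Y B U)
Y -> hit
X -> miss, evict K, frames (J Y B U X)
Y -> hit
U -> hit
B -> hit
U -> hit
J -> hit
Page faults: 7.

7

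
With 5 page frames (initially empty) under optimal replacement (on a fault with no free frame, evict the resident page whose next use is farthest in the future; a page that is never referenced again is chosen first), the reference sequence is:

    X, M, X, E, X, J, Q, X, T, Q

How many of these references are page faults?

6

X: fault, frames {X}
M: fault, frames {X,M}
X: hit
E: fault, frames {X,M,E}
X: hit
J: fault, frames {X,M,E,J}
Q: fault, frames {X,M,E,J,Q}
X: hit
T: fault, evict J, frames {X,M,E,Q,T}
Q: hit
Page faults: 6.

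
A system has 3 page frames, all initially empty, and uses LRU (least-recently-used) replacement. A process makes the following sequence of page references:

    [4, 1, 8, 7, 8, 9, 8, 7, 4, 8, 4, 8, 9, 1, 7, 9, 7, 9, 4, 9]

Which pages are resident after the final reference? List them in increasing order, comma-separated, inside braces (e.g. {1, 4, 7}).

{4, 7, 9}

4: fault, frames [4]
1: fault, frames [4, 1]
8: fault, frames [4, 1, 8]
7: fault, evict 4, frames [1, 8, 7]
8: hit
9: fault, evict 1, frames [7, 8, 9]
8: hit
7: hit
4: fault, evict 9, frames [8, 7, 4]
8: hit
4: hit
8: hit
9: fault, evict 7, frames [4, 8, 9]
1: fault, evict 4, frames [8, 9, 1]
7: fault, evict 8, frames [9, 1, 7]
9: hit
7: hit
9: hit
4: fault, evict 1, frames [7, 9, 4]
9: hit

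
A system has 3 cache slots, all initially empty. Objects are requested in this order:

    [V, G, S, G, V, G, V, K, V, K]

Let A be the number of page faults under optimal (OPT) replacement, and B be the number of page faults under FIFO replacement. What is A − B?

Under OPT: F F F . . . . F . . → 4 faults.
Under FIFO: F F F . . . . F F . → 5 faults.
A − B = 4 − 5 = -1.

-1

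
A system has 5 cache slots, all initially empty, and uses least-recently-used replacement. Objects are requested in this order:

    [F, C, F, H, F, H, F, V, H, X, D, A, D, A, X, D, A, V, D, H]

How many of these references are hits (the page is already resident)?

F → fault, frames [F]
C → fault, frames [F, C]
F → hit
H → fault, frames [C, F, H]
F → hit
H → hit
F → hit
V → fault, frames [C, H, F, V]
H → hit
X → fault, frames [C, F, V, H, X]
D → fault, evict C, frames [F, V, H, X, D]
A → fault, evict F, frames [V, H, X, D, A]
D → hit
A → hit
X → hit
D → hit
A → hit
V → hit
D → hit
H → hit
Hits: 13.

13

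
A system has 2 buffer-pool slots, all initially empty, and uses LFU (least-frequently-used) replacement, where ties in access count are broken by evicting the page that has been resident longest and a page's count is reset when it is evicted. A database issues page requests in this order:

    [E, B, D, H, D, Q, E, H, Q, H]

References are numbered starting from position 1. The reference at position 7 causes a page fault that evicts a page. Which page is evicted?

Q

pos 1: E -> fault, frames [E]
pos 2: B -> fault, frames [E, B]
pos 3: D -> fault, evict E, frames [B, D]
pos 4: H -> fault, evict B, frames [D, H]
pos 5: D -> hit
pos 6: Q -> fault, evict H, frames [D, Q]
pos 7: E -> fault, evict Q, frames [D, E]
At position 7, page Q is evicted.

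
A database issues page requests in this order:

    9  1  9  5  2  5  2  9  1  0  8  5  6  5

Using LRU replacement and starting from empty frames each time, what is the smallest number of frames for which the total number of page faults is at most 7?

6

f=1: 14 faults
f=2: 10 faults
f=3: 9 faults
f=4: 8 faults
f=5: 8 faults
f=6: 7 faults
f=7: 7 faults
Smallest f with faults ≤ 7 is 6.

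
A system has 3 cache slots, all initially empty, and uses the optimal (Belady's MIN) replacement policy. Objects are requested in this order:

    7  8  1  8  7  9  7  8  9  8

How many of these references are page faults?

4

7: miss, frames {7}
8: miss, frames {7,8}
1: miss, frames {7,8,1}
8: hit
7: hit
9: miss, evict 1, frames {7,8,9}
7: hit
8: hit
9: hit
8: hit
Page faults: 4.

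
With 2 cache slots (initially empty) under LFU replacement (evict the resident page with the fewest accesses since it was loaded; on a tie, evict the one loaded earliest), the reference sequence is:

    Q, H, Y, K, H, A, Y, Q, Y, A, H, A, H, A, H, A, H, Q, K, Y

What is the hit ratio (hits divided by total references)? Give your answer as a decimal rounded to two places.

Q -> miss, frames [Q]
H -> miss, frames [Q, H]
Y -> miss, evict Q, frames [H, Y]
K -> miss, evict H, frames [Y, K]
H -> miss, evict Y, frames [K, H]
A -> miss, evict K, frames [H, A]
Y -> miss, evict H, frames [A, Y]
Q -> miss, evict A, frames [Y, Q]
Y -> hit
A -> miss, evict Q, frames [Y, A]
H -> miss, evict A, frames [Y, H]
A -> miss, evict H, frames [Y, A]
H -> miss, evict A, frames [Y, H]
A -> miss, evict H, frames [Y, A]
H -> miss, evict A, frames [Y, H]
A -> miss, evict H, frames [Y, A]
H -> miss, evict A, frames [Y, H]
Q -> miss, evict H, frames [Y, Q]
K -> miss, evict Q, frames [Y, K]
Y -> hit
Hits: 2 of 20 references → 2/20 = 0.1000.

0.10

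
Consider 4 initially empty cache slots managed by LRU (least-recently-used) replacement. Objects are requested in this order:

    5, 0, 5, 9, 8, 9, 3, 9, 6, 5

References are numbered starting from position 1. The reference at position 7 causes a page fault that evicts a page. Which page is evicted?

pos 1: 5: miss, frames {5}
pos 2: 0: miss, frames {5,0}
pos 3: 5: hit
pos 4: 9: miss, frames {0,5,9}
pos 5: 8: miss, frames {0,5,9,8}
pos 6: 9: hit
pos 7: 3: miss, evict 0, frames {5,8,9,3}
At position 7, page 0 is evicted.

0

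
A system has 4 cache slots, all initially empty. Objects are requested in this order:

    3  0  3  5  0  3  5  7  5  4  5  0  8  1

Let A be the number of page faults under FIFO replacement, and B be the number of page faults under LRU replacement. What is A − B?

-1

Under FIFO: F F . F . . . F . F . . F F → 7 faults.
Under LRU: F F . F . . . F . F . F F F → 8 faults.
A − B = 7 − 8 = -1.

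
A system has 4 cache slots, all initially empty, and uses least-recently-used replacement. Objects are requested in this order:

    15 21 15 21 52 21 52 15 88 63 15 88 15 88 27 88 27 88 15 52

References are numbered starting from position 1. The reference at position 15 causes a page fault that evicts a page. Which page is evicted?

pos 1: 15 → miss, frames {15}
pos 2: 21 → miss, frames {15,21}
pos 3: 15 → hit
pos 4: 21 → hit
pos 5: 52 → miss, frames {15,21,52}
pos 6: 21 → hit
pos 7: 52 → hit
pos 8: 15 → hit
pos 9: 88 → miss, frames {21,52,15,88}
pos 10: 63 → miss, evict 21, frames {52,15,88,63}
pos 11: 15 → hit
pos 12: 88 → hit
pos 13: 15 → hit
pos 14: 88 → hit
pos 15: 27 → miss, evict 52, frames {63,15,88,27}
At position 15, page 52 is evicted.

52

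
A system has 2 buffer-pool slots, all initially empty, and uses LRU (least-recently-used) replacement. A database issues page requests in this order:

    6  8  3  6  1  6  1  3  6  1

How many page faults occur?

8

6 -> miss, frames (6)
8 -> miss, frames (6 8)
3 -> miss, evict 6, frames (8 3)
6 -> miss, evict 8, frames (3 6)
1 -> miss, evict 3, frames (6 1)
6 -> hit
1 -> hit
3 -> miss, evict 6, frames (1 3)
6 -> miss, evict 1, frames (3 6)
1 -> miss, evict 3, frames (6 1)
Page faults: 8.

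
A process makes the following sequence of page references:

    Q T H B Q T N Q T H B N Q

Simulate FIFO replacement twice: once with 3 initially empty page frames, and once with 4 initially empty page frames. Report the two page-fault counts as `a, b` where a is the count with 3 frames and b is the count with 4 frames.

10, 11

3 frames: F F F F F F F . . F F . F → 10 faults.
4 frames: F F F F . . F F F F F F F → 11 faults.
11 > 10: adding a frame increased faults — Belady's anomaly.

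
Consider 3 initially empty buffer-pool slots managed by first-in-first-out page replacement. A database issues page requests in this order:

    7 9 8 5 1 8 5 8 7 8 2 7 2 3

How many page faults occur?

9

7 -> miss, frames {7}
9 -> miss, frames {7,9}
8 -> miss, frames {7,9,8}
5 -> miss, evict 7, frames {9,8,5}
1 -> miss, evict 9, frames {8,5,1}
8 -> hit
5 -> hit
8 -> hit
7 -> miss, evict 8, frames {5,1,7}
8 -> miss, evict 5, frames {1,7,8}
2 -> miss, evict 1, frames {7,8,2}
7 -> hit
2 -> hit
3 -> miss, evict 7, frames {8,2,3}
Page faults: 9.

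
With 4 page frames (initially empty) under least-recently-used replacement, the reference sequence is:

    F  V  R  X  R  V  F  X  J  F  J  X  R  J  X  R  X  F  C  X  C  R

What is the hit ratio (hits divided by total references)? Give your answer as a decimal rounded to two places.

F → miss, frames (F)
V → miss, frames (F V)
R → miss, frames (F V R)
X → miss, frames (F V R X)
R → hit
V → hit
F → hit
X → hit
J → miss, evict R, frames (V F X J)
F → hit
J → hit
X → hit
R → miss, evict V, frames (F J X R)
J → hit
X → hit
R → hit
X → hit
F → hit
C → miss, evict J, frames (R X F C)
X → hit
C → hit
R → hit
Hits: 15 of 22 references → 15/22 = 0.6818.

0.68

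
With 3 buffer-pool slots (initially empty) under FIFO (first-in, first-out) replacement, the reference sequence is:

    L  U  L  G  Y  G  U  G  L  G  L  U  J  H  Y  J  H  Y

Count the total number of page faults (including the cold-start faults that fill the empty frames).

9

L → miss, frames [L]
U → miss, frames [L, U]
L → hit
G → miss, frames [L, U, G]
Y → miss, evict L, frames [U, G, Y]
G → hit
U → hit
G → hit
L → miss, evict U, frames [G, Y, L]
G → hit
L → hit
U → miss, evict G, frames [Y, L, U]
J → miss, evict Y, frames [L, U, J]
H → miss, evict L, frames [U, J, H]
Y → miss, evict U, frames [J, H, Y]
J → hit
H → hit
Y → hit
Page faults: 9.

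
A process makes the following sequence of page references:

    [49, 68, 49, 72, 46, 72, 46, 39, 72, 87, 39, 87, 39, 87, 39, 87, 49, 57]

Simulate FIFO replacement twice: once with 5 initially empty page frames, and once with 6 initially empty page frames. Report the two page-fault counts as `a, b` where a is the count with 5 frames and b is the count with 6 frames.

8, 7

5 frames: F F . F F . . F . F . . . . . . F F → 8 faults.
6 frames: F F . F F . . F . F . . . . . . . F → 7 faults.
7 < 8: adding a frame reduced faults, as is typical.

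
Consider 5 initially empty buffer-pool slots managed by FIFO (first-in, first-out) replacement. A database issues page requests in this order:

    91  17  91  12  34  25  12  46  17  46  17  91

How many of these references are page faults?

91 → miss, frames (91)
17 → miss, frames (91 17)
91 → hit
12 → miss, frames (91 17 12)
34 → miss, frames (91 17 12 34)
25 → miss, frames (91 17 12 34 25)
12 → hit
46 → miss, evict 91, frames (17 12 34 25 46)
17 → hit
46 → hit
17 → hit
91 → miss, evict 17, frames (12 34 25 46 91)
Page faults: 7.

7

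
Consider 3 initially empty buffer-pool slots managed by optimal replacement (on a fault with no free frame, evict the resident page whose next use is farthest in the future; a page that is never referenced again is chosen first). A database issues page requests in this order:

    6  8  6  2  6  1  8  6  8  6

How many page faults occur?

6 -> miss, frames {6}
8 -> miss, frames {6,8}
6 -> hit
2 -> miss, frames {6,8,2}
6 -> hit
1 -> miss, evict 2, frames {6,8,1}
8 -> hit
6 -> hit
8 -> hit
6 -> hit
Page faults: 4.

4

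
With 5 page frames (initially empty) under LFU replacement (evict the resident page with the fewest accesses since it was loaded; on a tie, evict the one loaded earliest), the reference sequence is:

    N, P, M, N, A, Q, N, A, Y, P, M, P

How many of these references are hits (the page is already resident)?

N → miss, frames (N)
P → miss, frames (N P)
M → miss, frames (N P M)
N → hit
A → miss, frames (N P M A)
Q → miss, frames (N P M A Q)
N → hit
A → hit
Y → miss, evict P, frames (N M A Q Y)
P → miss, evict M, frames (N A Q Y P)
M → miss, evict Q, frames (N A Y P M)
P → hit
Hits: 4.

4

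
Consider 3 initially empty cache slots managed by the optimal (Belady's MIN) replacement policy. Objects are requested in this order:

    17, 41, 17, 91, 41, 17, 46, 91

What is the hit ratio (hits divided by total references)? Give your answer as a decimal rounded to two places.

0.50

17 → miss, frames [17]
41 → miss, frames [17, 41]
17 → hit
91 → miss, frames [17, 41, 91]
41 → hit
17 → hit
46 → miss, evict 41, frames [17, 91, 46]
91 → hit
Hits: 4 of 8 references → 4/8 = 0.5000.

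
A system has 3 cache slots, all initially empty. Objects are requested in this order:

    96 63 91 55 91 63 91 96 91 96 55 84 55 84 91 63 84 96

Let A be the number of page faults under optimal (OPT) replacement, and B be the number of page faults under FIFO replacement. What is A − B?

-1

Under OPT: F F F F . . . F . . . F . . . F . F → 8 faults.
Under FIFO: F F F F . . . F . . . F . . F F . F → 9 faults.
A − B = 8 − 9 = -1.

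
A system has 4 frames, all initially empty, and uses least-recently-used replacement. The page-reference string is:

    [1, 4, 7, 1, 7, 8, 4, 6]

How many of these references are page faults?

5

1 → fault, frames {1}
4 → fault, frames {1,4}
7 → fault, frames {1,4,7}
1 → hit
7 → hit
8 → fault, frames {4,1,7,8}
4 → hit
6 → fault, evict 1, frames {7,8,4,6}
Page faults: 5.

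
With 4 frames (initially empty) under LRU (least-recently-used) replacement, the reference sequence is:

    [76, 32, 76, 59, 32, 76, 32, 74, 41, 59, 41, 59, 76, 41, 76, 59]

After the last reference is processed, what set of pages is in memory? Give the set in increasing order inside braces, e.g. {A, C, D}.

76: fault, frames {76}
32: fault, frames {76,32}
76: hit
59: fault, frames {32,76,59}
32: hit
76: hit
32: hit
74: fault, frames {59,76,32,74}
41: fault, evict 59, frames {76,32,74,41}
59: fault, evict 76, frames {32,74,41,59}
41: hit
59: hit
76: fault, evict 32, frames {74,41,59,76}
41: hit
76: hit
59: hit

{41, 59, 74, 76}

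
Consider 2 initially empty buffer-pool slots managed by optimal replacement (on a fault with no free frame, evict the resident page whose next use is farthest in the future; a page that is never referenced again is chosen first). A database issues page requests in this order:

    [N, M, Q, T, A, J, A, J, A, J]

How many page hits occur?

4

N → fault, frames {N}
M → fault, frames {N,M}
Q → fault, evict M, frames {N,Q}
T → fault, evict Q, frames {N,T}
A → fault, evict T, frames {N,A}
J → fault, evict N, frames {A,J}
A → hit
J → hit
A → hit
J → hit
Hits: 4.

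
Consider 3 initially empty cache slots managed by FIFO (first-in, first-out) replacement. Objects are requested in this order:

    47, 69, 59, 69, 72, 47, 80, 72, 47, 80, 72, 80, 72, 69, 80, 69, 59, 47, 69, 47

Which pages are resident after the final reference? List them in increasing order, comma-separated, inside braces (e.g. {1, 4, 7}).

{47, 59, 69}

47 -> fault, frames [47]
69 -> fault, frames [47, 69]
59 -> fault, frames [47, 69, 59]
69 -> hit
72 -> fault, evict 47, frames [69, 59, 72]
47 -> fault, evict 69, frames [59, 72, 47]
80 -> fault, evict 59, frames [72, 47, 80]
72 -> hit
47 -> hit
80 -> hit
72 -> hit
80 -> hit
72 -> hit
69 -> fault, evict 72, frames [47, 80, 69]
80 -> hit
69 -> hit
59 -> fault, evict 47, frames [80, 69, 59]
47 -> fault, evict 80, frames [69, 59, 47]
69 -> hit
47 -> hit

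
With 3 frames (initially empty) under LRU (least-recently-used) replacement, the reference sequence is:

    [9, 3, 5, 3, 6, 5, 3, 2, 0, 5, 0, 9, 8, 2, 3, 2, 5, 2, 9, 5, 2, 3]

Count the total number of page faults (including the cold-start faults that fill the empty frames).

9 -> fault, frames (9)
3 -> fault, frames (9 3)
5 -> fault, frames (9 3 5)
3 -> hit
6 -> fault, evict 9, frames (5 3 6)
5 -> hit
3 -> hit
2 -> fault, evict 6, frames (5 3 2)
0 -> fault, evict 5, frames (3 2 0)
5 -> fault, evict 3, frames (2 0 5)
0 -> hit
9 -> fault, evict 2, frames (5 0 9)
8 -> fault, evict 5, frames (0 9 8)
2 -> fault, evict 0, frames (9 8 2)
3 -> fault, evict 9, frames (8 2 3)
2 -> hit
5 -> fault, evict 8, frames (3 2 5)
2 -> hit
9 -> fault, evict 3, frames (5 2 9)
5 -> hit
2 -> hit
3 -> fault, evict 9, frames (5 2 3)
Page faults: 14.

14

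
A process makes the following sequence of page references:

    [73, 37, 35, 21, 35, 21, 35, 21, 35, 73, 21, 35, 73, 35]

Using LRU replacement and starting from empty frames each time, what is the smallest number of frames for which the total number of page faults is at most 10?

2

f=1: 14 faults
f=2: 8 faults
f=3: 5 faults
f=4: 4 faults
Smallest f with faults ≤ 10 is 2.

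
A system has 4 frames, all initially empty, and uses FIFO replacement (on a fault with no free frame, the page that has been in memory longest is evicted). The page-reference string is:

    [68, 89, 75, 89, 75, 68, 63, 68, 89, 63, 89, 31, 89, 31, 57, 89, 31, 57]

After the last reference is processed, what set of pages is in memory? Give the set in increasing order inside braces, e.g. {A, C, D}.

68 -> miss, frames [68]
89 -> miss, frames [68, 89]
75 -> miss, frames [68, 89, 75]
89 -> hit
75 -> hit
68 -> hit
63 -> miss, frames [68, 89, 75, 63]
68 -> hit
89 -> hit
63 -> hit
89 -> hit
31 -> miss, evict 68, frames [89, 75, 63, 31]
89 -> hit
31 -> hit
57 -> miss, evict 89, frames [75, 63, 31, 57]
89 -> miss, evict 75, frames [63, 31, 57, 89]
31 -> hit
57 -> hit

{31, 57, 63, 89}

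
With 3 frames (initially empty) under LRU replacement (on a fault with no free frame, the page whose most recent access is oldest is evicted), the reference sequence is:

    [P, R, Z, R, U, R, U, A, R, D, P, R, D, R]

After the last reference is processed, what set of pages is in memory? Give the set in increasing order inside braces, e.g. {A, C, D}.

{D, P, R}

P -> fault, frames [P]
R -> fault, frames [P, R]
Z -> fault, frames [P, R, Z]
R -> hit
U -> fault, evict P, frames [Z, R, U]
R -> hit
U -> hit
A -> fault, evict Z, frames [R, U, A]
R -> hit
D -> fault, evict U, frames [A, R, D]
P -> fault, evict A, frames [R, D, P]
R -> hit
D -> hit
R -> hit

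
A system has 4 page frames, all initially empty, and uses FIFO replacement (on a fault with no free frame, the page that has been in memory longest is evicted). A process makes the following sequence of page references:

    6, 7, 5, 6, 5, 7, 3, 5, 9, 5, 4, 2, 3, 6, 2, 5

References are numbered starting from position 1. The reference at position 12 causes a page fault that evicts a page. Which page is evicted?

pos 1: 6 → fault, frames (6)
pos 2: 7 → fault, frames (6 7)
pos 3: 5 → fault, frames (6 7 5)
pos 4: 6 → hit
pos 5: 5 → hit
pos 6: 7 → hit
pos 7: 3 → fault, frames (6 7 5 3)
pos 8: 5 → hit
pos 9: 9 → fault, evict 6, frames (7 5 3 9)
pos 10: 5 → hit
pos 11: 4 → fault, evict 7, frames (5 3 9 4)
pos 12: 2 → fault, evict 5, frames (3 9 4 2)
At position 12, page 5 is evicted.

5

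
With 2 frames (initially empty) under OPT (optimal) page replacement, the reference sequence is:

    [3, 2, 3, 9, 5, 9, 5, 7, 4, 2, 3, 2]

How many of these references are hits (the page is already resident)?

4

3 → miss, frames (3)
2 → miss, frames (3 2)
3 → hit
9 → miss, evict 3, frames (2 9)
5 → miss, evict 2, frames (9 5)
9 → hit
5 → hit
7 → miss, evict 5, frames (9 7)
4 → miss, evict 7, frames (9 4)
2 → miss, evict 4, frames (9 2)
3 → miss, evict 9, frames (2 3)
2 → hit
Hits: 4.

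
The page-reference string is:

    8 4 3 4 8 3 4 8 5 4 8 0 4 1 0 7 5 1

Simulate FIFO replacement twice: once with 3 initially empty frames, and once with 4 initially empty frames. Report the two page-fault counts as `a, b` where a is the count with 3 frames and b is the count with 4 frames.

10, 7

3 frames: F F F . . . . . F . F F F F . F F . → 10 faults.
4 frames: F F F . . . . . F . . F . F . F . . → 7 faults.
7 < 10: adding a frame reduced faults, as is typical.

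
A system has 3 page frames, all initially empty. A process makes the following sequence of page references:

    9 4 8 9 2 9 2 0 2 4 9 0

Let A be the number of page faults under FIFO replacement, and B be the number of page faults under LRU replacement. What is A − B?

-1

Under FIFO: F F F . F F . F . F . . → 7 faults.
Under LRU: F F F . F . . F . F F F → 8 faults.
A − B = 7 − 8 = -1.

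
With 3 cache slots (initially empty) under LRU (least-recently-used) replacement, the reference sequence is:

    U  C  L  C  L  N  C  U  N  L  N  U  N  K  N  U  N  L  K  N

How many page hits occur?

U → miss, frames (U)
C → miss, frames (U C)
L → miss, frames (U C L)
C → hit
L → hit
N → miss, evict U, frames (C L N)
C → hit
U → miss, evict L, frames (N C U)
N → hit
L → miss, evict C, frames (U N L)
N → hit
U → hit
N → hit
K → miss, evict L, frames (U N K)
N → hit
U → hit
N → hit
L → miss, evict K, frames (U N L)
K → miss, evict U, frames (N L K)
N → hit
Hits: 11.

11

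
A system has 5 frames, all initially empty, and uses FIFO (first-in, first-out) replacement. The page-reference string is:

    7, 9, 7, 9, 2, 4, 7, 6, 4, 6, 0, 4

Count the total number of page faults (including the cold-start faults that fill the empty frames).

7 -> miss, frames (7)
9 -> miss, frames (7 9)
7 -> hit
9 -> hit
2 -> miss, frames (7 9 2)
4 -> miss, frames (7 9 2 4)
7 -> hit
6 -> miss, frames (7 9 2 4 6)
4 -> hit
6 -> hit
0 -> miss, evict 7, frames (9 2 4 6 0)
4 -> hit
Page faults: 6.

6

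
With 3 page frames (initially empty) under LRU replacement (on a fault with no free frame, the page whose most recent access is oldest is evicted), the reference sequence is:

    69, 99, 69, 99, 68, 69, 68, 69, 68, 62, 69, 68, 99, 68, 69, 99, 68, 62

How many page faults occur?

69 -> miss, frames (69)
99 -> miss, frames (69 99)
69 -> hit
99 -> hit
68 -> miss, frames (69 99 68)
69 -> hit
68 -> hit
69 -> hit
68 -> hit
62 -> miss, evict 99, frames (69 68 62)
69 -> hit
68 -> hit
99 -> miss, evict 62, frames (69 68 99)
68 -> hit
69 -> hit
99 -> hit
68 -> hit
62 -> miss, evict 69, frames (99 68 62)
Page faults: 6.

6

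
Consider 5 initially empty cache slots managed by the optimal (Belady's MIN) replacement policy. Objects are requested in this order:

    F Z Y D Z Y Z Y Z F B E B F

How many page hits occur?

F → fault, frames [F]
Z → fault, frames [F, Z]
Y → fault, frames [F, Z, Y]
D → fault, frames [F, Z, Y, D]
Z → hit
Y → hit
Z → hit
Y → hit
Z → hit
F → hit
B → fault, frames [F, Z, Y, D, B]
E → fault, evict D, frames [F, Z, Y, B, E]
B → hit
F → hit
Hits: 8.

8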